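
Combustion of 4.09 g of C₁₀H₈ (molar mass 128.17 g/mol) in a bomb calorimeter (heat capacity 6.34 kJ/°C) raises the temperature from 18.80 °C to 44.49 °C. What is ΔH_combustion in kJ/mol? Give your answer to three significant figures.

ΔT = 44.49 − 18.80 = 25.69 °C
q_cal = C_cal × ΔT = 6.34 × 25.69 = 162.8746 kJ
n = 4.09 / 128.17 = 0.03191 mol
q_rxn = −q_cal = -162.8746 kJ
ΔH = -162.8746 / 0.03191 = -5104 kJ/mol

ΔH = -5100 kJ/mol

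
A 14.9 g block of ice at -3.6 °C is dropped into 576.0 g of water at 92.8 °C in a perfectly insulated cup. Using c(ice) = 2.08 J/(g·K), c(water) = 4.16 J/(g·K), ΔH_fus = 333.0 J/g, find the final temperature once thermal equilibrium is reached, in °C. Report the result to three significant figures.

Heat to bring ice to 0 °C and melt it: q₁ = 14.9×2.08×3.6 + 14.9×333.0 = 5073.3 J
Heat the water can supply cooling to 0 °C: 576.0×4.16×92.8 = 222364 J > q₁, so all ice melts.
Energy balance: 576.0×4.16×(92.8 − T) = 5073.3 + 14.9×4.16×(T − 0)
2396.16(92.8 − T) = 5073.3 + 61.984 T
222364 − 5073.3 = 2458.144 T
T = 217290.7 / 2458.144 = 88.40 °C

T_f = 88.4 °C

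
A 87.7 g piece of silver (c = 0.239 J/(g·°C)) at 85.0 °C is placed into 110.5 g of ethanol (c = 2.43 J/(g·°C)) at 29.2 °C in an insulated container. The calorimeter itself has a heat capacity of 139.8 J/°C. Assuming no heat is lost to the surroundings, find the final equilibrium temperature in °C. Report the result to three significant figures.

T_f = 31.9 °C

Heat lost by silver = heat gained by ethanol + calorimeter.
(87.7)(0.239)(85.0 − T) = [(110.5)(2.43) + 139.8](T − 29.2)
20.9603 (85.0 − T) = 408.315 (T − 29.2)
1781.6 − 20.9603 T = 408.315 T − 11923
13704.6 = 429.2753 T
T = 31.92 °C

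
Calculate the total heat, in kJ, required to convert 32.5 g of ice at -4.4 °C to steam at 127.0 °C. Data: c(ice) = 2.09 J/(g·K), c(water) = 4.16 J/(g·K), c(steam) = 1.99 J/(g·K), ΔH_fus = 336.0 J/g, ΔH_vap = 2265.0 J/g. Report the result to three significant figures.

q = 100 kJ

q1 (heat ice -4.4→0.0 °C): 32.5 × 2.09 × 4.4 = 299 J
q2 (melt at 0 °C): 32.5 × 336.0 = 10920 J
q3 (heat water 0.0→100.0 °C): 32.5 × 4.16 × 100.0 = 13520 J
q4 (vaporize at 100 °C): 32.5 × 2265.0 = 73613 J
q5 (heat steam 100.0→127.0 °C): 32.5 × 1.99 × 27.0 = 1746 J
Total: 299 + 10920 + 13520 + 73613 + 1746 = 100098 J = 100 kJ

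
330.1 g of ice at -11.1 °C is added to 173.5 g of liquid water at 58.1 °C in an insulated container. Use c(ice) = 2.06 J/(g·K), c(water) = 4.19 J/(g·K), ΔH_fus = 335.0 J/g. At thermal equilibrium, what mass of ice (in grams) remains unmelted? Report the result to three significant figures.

m_ice remaining = 227 g

Heat to warm all ice to 0 °C: 330.1×2.06×11.1 = 7548.1 J
Heat released by water cooling to 0 °C: 173.5×4.19×58.1 = 42237 J
42237 J < 7548.1 + 330.1×335.0 = 118131.6 J, so not all ice melts; final T = 0 °C.
Heat left for melting: 42237 − 7548.1 = 34688.9 J
Mass melted = 34688.9 / 335.0 = 103.5 g
Ice remaining = 330.1 − 103.5 = 226.6 g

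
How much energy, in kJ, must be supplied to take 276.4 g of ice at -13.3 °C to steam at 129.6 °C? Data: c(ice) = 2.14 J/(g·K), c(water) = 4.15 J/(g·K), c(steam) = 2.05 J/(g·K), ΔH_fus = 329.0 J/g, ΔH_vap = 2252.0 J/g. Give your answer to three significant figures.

q1 (heat ice -13.3→0.0 °C): 276.4 × 2.14 × 13.3 = 7867 J
q2 (melt at 0 °C): 276.4 × 329.0 = 90936 J
q3 (heat water 0.0→100.0 °C): 276.4 × 4.15 × 100.0 = 114706 J
q4 (vaporize at 100 °C): 276.4 × 2252.0 = 622453 J
q5 (heat steam 100.0→129.6 °C): 276.4 × 2.05 × 29.6 = 16772 J
Total: 7867 + 90936 + 114706 + 622453 + 16772 = 852734 J = 853 kJ

q = 853 kJ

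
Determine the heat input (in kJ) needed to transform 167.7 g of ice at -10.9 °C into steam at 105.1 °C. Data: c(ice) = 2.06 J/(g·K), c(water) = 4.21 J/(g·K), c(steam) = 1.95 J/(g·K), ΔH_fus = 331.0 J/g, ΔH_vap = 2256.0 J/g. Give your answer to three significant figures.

q = 510 kJ

q1 (heat ice -10.9→0.0 °C): 167.7 × 2.06 × 10.9 = 3766 J
q2 (melt at 0 °C): 167.7 × 331.0 = 55509 J
q3 (heat water 0.0→100.0 °C): 167.7 × 4.21 × 100.0 = 70602 J
q4 (vaporize at 100 °C): 167.7 × 2256.0 = 378331 J
q5 (heat steam 100.0→105.1 °C): 167.7 × 1.95 × 5.1 = 1668 J
Total: 3766 + 55509 + 70602 + 378331 + 1668 = 509876 J = 510 kJ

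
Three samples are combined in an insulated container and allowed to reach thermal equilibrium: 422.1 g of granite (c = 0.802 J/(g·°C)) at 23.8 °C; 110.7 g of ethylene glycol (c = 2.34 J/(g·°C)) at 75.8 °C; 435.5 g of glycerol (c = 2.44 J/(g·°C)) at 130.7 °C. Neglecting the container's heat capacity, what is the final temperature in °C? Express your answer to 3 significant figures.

Σ mᵢcᵢ(T − Tᵢ) = 0  ⇒  T = Σ mᵢcᵢTᵢ / Σ mᵢcᵢ
Σ mᵢcᵢ = 422.1×0.802 + 110.7×2.34 + 435.5×2.44 = 1660.1822
Σ mᵢcᵢTᵢ = 338.5242×23.8 + 259.038×75.8 + 1062.62×130.7 = 166580
T = 166580 / 1660.1822 = 100.3 °C

T_f = 100 °C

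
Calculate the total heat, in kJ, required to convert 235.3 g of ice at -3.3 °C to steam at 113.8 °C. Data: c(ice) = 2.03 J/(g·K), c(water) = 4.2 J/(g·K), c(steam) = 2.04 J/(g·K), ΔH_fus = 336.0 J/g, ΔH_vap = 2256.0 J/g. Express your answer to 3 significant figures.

q1 (heat ice -3.3→0.0 °C): 235.3 × 2.03 × 3.3 = 1576 J
q2 (melt at 0 °C): 235.3 × 336.0 = 79061 J
q3 (heat water 0.0→100.0 °C): 235.3 × 4.2 × 100.0 = 98826 J
q4 (vaporize at 100 °C): 235.3 × 2256.0 = 530837 J
q5 (heat steam 100.0→113.8 °C): 235.3 × 2.04 × 13.8 = 6624 J
Total: 1576 + 79061 + 98826 + 530837 + 6624 = 716924 J = 717 kJ

q = 717 kJ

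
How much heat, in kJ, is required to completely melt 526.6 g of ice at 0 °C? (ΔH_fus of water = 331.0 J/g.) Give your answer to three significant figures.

q = m × ΔH_fus = 526.6 × 331.0 = 174300 J = 174 kJ

q = 174 kJ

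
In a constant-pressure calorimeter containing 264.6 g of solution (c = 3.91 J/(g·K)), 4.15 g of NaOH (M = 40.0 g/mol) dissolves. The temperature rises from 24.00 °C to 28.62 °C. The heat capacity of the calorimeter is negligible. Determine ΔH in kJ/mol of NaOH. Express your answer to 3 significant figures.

ΔH = -46.1 kJ/mol

|ΔT| = |28.62 − 24.00| = 4.62 °C
|q_surr| = (264.6 × 3.91) × 4.62 = 1034.586 × 4.62 = 4780 J
n(NaOH) = 4.15 / 40.0 = 0.1038 mol
Temperature rose, so q_rxn = −|q_surr| = -4.780 kJ
ΔH = q_rxn / n = -46.05 kJ/mol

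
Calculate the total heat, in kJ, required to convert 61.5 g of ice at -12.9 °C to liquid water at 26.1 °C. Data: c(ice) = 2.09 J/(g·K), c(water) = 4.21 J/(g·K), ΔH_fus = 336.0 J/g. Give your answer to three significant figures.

q1 (heat ice -12.9→0.0 °C): 61.5 × 2.09 × 12.9 = 1658 J
q2 (melt at 0 °C): 61.5 × 336.0 = 20664 J
q3 (heat water 0.0→26.1 °C): 61.5 × 4.21 × 26.1 = 6758 J
Total: 1658 + 20664 + 6758 = 29080 J = 29.1 kJ

q = 29.1 kJ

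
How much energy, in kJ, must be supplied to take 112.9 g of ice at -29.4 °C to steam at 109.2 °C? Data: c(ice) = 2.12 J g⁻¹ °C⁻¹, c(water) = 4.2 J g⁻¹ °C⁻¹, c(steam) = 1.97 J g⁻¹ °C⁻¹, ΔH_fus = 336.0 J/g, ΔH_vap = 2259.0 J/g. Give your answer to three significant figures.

q = 349 kJ

q1 (heat ice -29.4→0.0 °C): 112.9 × 2.12 × 29.4 = 7037 J
q2 (melt at 0 °C): 112.9 × 336.0 = 37934 J
q3 (heat water 0.0→100.0 °C): 112.9 × 4.2 × 100.0 = 47418 J
q4 (vaporize at 100 °C): 112.9 × 2259.0 = 255041 J
q5 (heat steam 100.0→109.2 °C): 112.9 × 1.97 × 9.2 = 2046 J
Total: 7037 + 37934 + 47418 + 255041 + 2046 = 349476 J = 349 kJ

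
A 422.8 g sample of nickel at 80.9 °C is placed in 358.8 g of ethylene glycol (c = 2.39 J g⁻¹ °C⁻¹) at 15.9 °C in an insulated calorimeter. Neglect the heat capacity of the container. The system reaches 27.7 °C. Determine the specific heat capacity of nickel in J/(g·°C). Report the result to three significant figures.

q_gained = (358.8 × 2.39) × (27.7 − 15.9) = 10120 J
q_lost = 422.8 × c × (80.9 − 27.7) = 22492.96 c
Set equal: c = 10120 / 22492.96 = 0.450 J/(g·°C)

c = 0.450 J/(g·°C)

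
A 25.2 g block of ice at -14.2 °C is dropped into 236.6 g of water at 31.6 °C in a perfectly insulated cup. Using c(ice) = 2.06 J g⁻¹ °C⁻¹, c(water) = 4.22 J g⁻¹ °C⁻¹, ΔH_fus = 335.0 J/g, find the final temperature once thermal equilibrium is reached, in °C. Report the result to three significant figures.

Heat to bring ice to 0 °C and melt it: q₁ = 25.2×2.06×14.2 + 25.2×335.0 = 9179.2 J
Heat the water can supply cooling to 0 °C: 236.6×4.22×31.6 = 31551.1 J > q₁, so all ice melts.
Energy balance: 236.6×4.22×(31.6 − T) = 9179.2 + 25.2×4.22×(T − 0)
998.452(31.6 − T) = 9179.2 + 106.344 T
31551.1 − 9179.2 = 1104.796 T
T = 22371.9 / 1104.796 = 20.2498 °C

T_f = 20.2 °C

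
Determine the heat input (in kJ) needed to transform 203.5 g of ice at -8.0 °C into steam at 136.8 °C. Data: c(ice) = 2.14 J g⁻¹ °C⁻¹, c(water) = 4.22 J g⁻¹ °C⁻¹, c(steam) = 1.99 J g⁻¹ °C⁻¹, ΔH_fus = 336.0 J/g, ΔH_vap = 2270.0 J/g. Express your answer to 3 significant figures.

q1 (heat ice -8.0→0.0 °C): 203.5 × 2.14 × 8.0 = 3484 J
q2 (melt at 0 °C): 203.5 × 336.0 = 68376 J
q3 (heat water 0.0→100.0 °C): 203.5 × 4.22 × 100.0 = 85877 J
q4 (vaporize at 100 °C): 203.5 × 2270.0 = 461945 J
q5 (heat steam 100.0→136.8 °C): 203.5 × 1.99 × 36.8 = 14903 J
Total: 3484 + 68376 + 85877 + 461945 + 14903 = 634585 J = 635 kJ

q = 635 kJ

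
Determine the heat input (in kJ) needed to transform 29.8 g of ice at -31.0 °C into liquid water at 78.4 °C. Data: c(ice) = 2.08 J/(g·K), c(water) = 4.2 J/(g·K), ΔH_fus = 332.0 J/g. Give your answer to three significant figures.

q1 (heat ice -31.0→0.0 °C): 29.8 × 2.08 × 31.0 = 1922 J
q2 (melt at 0 °C): 29.8 × 332.0 = 9894 J
q3 (heat water 0.0→78.4 °C): 29.8 × 4.2 × 78.4 = 9813 J
Total: 1922 + 9894 + 9813 = 21629 J = 21.6 kJ

q = 21.6 kJ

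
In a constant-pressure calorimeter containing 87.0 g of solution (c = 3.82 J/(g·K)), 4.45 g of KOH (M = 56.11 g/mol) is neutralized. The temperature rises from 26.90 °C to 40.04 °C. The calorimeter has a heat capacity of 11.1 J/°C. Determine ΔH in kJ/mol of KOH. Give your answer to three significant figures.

ΔH = -56.9 kJ/mol

|ΔT| = |40.04 − 26.90| = 13.14 °C
|q_surr| = (87.0 × 3.82 + 11.1) × 13.14 = 343.44 × 13.14 = 4513 J
n(KOH) = 4.45 / 56.11 = 0.07931 mol
Temperature rose, so q_rxn = −|q_surr| = -4.513 kJ
ΔH = q_rxn / n = -56.90 kJ/mol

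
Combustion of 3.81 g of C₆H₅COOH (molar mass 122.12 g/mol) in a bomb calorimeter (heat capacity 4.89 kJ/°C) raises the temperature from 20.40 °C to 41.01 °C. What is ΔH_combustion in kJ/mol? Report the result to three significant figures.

ΔT = 41.01 − 20.40 = 20.61 °C
q_cal = C_cal × ΔT = 4.89 × 20.61 = 100.7829 kJ
n = 3.81 / 122.12 = 0.03120 mol
q_rxn = −q_cal = -100.7829 kJ
ΔH = -100.7829 / 0.03120 = -3230 kJ/mol

ΔH = -3230 kJ/mol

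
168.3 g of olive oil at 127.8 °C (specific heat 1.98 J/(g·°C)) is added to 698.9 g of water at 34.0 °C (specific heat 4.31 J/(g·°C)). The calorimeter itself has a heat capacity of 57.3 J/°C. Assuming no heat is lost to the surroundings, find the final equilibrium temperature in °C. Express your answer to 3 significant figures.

T_f = 43.2 °C

Heat lost by olive oil = heat gained by water + calorimeter.
(168.3)(1.98)(127.8 − T) = [(698.9)(4.31) + 57.3](T − 34.0)
333.234 (127.8 − T) = 3069.559 (T − 34.0)
42587 − 333.234 T = 3069.559 T − 104370
146957 = 3402.793 T
T = 43.19 °C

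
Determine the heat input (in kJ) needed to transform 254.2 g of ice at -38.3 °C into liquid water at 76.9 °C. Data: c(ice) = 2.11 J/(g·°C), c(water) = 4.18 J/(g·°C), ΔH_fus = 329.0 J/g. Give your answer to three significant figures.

q = 186 kJ

q1 (heat ice -38.3→0.0 °C): 254.2 × 2.11 × 38.3 = 20543 J
q2 (melt at 0 °C): 254.2 × 329.0 = 83632 J
q3 (heat water 0.0→76.9 °C): 254.2 × 4.18 × 76.9 = 81711 J
Total: 20543 + 83632 + 81711 = 185886 J = 186 kJ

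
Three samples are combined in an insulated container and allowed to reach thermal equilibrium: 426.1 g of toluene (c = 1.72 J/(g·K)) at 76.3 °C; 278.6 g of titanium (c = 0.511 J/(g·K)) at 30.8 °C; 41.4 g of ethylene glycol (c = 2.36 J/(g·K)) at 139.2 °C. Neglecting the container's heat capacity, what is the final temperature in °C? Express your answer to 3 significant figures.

T_f = 76.0 °C

Σ mᵢcᵢ(T − Tᵢ) = 0  ⇒  T = Σ mᵢcᵢTᵢ / Σ mᵢcᵢ
Σ mᵢcᵢ = 426.1×1.72 + 278.6×0.511 + 41.4×2.36 = 972.9606
Σ mᵢcᵢTᵢ = 732.892×76.3 + 142.3646×30.8 + 97.704×139.2 = 73905
T = 73905 / 972.9606 = 75.96 °C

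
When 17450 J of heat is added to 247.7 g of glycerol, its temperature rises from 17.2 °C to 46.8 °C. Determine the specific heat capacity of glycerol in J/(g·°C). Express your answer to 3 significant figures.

c = 2.38 J/(g·°C)

c = q / (m ΔT) = 17450 / (247.7 × 29.6)
c = 17450 / 7331.92 = 2.38 J/(g·°C)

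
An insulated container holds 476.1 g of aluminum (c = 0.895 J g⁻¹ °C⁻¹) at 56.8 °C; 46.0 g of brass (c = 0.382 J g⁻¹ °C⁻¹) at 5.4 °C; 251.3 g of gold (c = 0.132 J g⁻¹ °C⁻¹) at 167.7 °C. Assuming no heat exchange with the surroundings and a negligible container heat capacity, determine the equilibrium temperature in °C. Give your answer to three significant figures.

Σ mᵢcᵢ(T − Tᵢ) = 0  ⇒  T = Σ mᵢcᵢTᵢ / Σ mᵢcᵢ
Σ mᵢcᵢ = 476.1×0.895 + 46.0×0.382 + 251.3×0.132 = 476.8531
Σ mᵢcᵢTᵢ = 426.1095×56.8 + 17.572×5.4 + 33.1716×167.7 = 29861
T = 29861 / 476.8531 = 62.62 °C

T_f = 62.6 °C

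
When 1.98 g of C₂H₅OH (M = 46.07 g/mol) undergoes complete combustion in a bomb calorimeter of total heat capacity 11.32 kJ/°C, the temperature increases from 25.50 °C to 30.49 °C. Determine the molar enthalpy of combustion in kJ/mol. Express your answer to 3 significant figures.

ΔT = 30.49 − 25.50 = 4.99 °C
q_cal = C_cal × ΔT = 11.32 × 4.99 = 56.4868 kJ
n = 1.98 / 46.07 = 0.04298 mol
q_rxn = −q_cal = -56.4868 kJ
ΔH = -56.4868 / 0.04298 = -1314 kJ/mol

ΔH = -1310 kJ/mol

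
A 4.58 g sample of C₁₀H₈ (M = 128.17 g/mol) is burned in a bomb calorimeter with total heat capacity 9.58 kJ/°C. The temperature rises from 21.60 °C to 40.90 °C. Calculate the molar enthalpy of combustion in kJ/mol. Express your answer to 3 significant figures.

ΔT = 40.90 − 21.60 = 19.30 °C
q_cal = C_cal × ΔT = 9.58 × 19.30 = 184.894 kJ
n = 4.58 / 128.17 = 0.03573 mol
q_rxn = −q_cal = -184.894 kJ
ΔH = -184.894 / 0.03573 = -5174.8 kJ/mol

ΔH = -5170 kJ/mol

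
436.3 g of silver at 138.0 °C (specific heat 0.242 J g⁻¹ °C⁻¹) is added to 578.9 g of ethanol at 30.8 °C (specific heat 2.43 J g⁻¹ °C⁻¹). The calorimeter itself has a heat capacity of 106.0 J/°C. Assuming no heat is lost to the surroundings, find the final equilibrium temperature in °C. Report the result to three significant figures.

T_f = 37.8 °C

Heat lost by silver = heat gained by ethanol + calorimeter.
(436.3)(0.242)(138.0 − T) = [(578.9)(2.43) + 106.0](T − 30.8)
105.5846 (138.0 − T) = 1512.727 (T − 30.8)
14571 − 105.5846 T = 1512.727 T − 46592
61163 = 1618.3116 T
T = 37.79 °C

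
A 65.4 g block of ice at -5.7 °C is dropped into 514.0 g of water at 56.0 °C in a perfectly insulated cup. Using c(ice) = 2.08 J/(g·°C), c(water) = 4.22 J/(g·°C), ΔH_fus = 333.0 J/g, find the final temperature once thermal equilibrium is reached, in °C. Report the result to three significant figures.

Heat to bring ice to 0 °C and melt it: q₁ = 65.4×2.08×5.7 + 65.4×333.0 = 22554 J
Heat the water can supply cooling to 0 °C: 514.0×4.22×56.0 = 121468 J > q₁, so all ice melts.
Energy balance: 514.0×4.22×(56.0 − T) = 22554 + 65.4×4.22×(T − 0)
2169.08(56.0 − T) = 22554 + 275.988 T
121468 − 22554 = 2445.068 T
T = 98914 / 2445.068 = 40.45 °C

T_f = 40.5 °C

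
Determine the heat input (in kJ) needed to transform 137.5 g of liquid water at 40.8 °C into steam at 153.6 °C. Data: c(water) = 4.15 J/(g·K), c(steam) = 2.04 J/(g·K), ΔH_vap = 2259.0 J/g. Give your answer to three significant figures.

q1 (heat water 40.8→100.0 °C): 137.5 × 4.15 × 59.2 = 33781 J
q2 (vaporize at 100 °C): 137.5 × 2259.0 = 310613 J
q3 (heat steam 100.0→153.6 °C): 137.5 × 2.04 × 53.6 = 15035 J
Total: 33781 + 310613 + 15035 = 359429 J = 359 kJ

q = 359 kJ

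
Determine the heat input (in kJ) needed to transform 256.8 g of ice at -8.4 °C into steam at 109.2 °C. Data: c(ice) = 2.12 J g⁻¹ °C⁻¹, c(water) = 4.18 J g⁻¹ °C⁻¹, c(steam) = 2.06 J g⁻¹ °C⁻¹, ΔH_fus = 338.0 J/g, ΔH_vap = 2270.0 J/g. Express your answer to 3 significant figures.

q = 787 kJ

q1 (heat ice -8.4→0.0 °C): 256.8 × 2.12 × 8.4 = 4573 J
q2 (melt at 0 °C): 256.8 × 338.0 = 86798 J
q3 (heat water 0.0→100.0 °C): 256.8 × 4.18 × 100.0 = 107342 J
q4 (vaporize at 100 °C): 256.8 × 2270.0 = 582936 J
q5 (heat steam 100.0→109.2 °C): 256.8 × 2.06 × 9.2 = 4867 J
Total: 4573 + 86798 + 107342 + 582936 + 4867 = 786516 J = 787 kJ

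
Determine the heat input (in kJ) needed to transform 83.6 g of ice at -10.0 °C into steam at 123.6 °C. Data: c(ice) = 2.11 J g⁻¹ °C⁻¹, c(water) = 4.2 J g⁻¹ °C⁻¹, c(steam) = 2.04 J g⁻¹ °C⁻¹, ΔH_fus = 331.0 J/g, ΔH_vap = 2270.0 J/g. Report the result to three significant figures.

q1 (heat ice -10.0→0.0 °C): 83.6 × 2.11 × 10.0 = 1764 J
q2 (melt at 0 °C): 83.6 × 331.0 = 27672 J
q3 (heat water 0.0→100.0 °C): 83.6 × 4.2 × 100.0 = 35112 J
q4 (vaporize at 100 °C): 83.6 × 2270.0 = 189772 J
q5 (heat steam 100.0→123.6 °C): 83.6 × 2.04 × 23.6 = 4025 J
Total: 1764 + 27672 + 35112 + 189772 + 4025 = 258345 J = 258 kJ

q = 258 kJ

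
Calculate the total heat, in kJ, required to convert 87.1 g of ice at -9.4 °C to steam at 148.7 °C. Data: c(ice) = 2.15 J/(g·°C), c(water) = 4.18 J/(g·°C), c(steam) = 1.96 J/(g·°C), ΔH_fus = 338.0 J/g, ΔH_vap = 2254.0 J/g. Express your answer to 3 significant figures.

q1 (heat ice -9.4→0.0 °C): 87.1 × 2.15 × 9.4 = 1760 J
q2 (melt at 0 °C): 87.1 × 338.0 = 29440 J
q3 (heat water 0.0→100.0 °C): 87.1 × 4.18 × 100.0 = 36408 J
q4 (vaporize at 100 °C): 87.1 × 2254.0 = 196323 J
q5 (heat steam 100.0→148.7 °C): 87.1 × 1.96 × 48.7 = 8314 J
Total: 1760 + 29440 + 36408 + 196323 + 8314 = 272245 J = 272 kJ

q = 272 kJ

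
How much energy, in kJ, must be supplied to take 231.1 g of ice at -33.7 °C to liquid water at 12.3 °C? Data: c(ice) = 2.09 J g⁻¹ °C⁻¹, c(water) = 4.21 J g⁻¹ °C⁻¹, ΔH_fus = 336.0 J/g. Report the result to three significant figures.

q = 106 kJ

q1 (heat ice -33.7→0.0 °C): 231.1 × 2.09 × 33.7 = 16277 J
q2 (melt at 0 °C): 231.1 × 336.0 = 77650 J
q3 (heat water 0.0→12.3 °C): 231.1 × 4.21 × 12.3 = 11967 J
Total: 16277 + 77650 + 11967 = 105894 J = 106 kJ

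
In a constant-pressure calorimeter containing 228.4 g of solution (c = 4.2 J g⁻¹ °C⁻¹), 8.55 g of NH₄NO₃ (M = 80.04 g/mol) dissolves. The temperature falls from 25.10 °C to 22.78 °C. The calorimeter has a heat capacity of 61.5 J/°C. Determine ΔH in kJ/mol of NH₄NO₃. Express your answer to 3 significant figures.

ΔH = 22.2 kJ/mol

|ΔT| = |22.78 − 25.10| = 2.32 °C
|q_surr| = (228.4 × 4.2 + 61.5) × 2.32 = 1020.78 × 2.32 = 2368 J
n(NH₄NO₃) = 8.55 / 80.04 = 0.1068 mol
Temperature fell, so q_rxn = +|q_surr| = 2.368 kJ
ΔH = q_rxn / n = 22.17 kJ/mol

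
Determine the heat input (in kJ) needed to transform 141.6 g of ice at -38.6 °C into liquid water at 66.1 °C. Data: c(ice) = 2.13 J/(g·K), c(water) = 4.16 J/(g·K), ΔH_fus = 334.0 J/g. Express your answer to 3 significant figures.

q = 97.9 kJ

q1 (heat ice -38.6→0.0 °C): 141.6 × 2.13 × 38.6 = 11642 J
q2 (melt at 0 °C): 141.6 × 334.0 = 47294 J
q3 (heat water 0.0→66.1 °C): 141.6 × 4.16 × 66.1 = 38937 J
Total: 11642 + 47294 + 38937 = 97873 J = 97.9 kJ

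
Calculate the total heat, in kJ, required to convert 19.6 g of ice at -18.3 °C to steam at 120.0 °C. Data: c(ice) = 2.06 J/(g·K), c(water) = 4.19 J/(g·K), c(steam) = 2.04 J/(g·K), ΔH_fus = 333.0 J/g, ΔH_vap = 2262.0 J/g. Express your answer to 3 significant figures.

q1 (heat ice -18.3→0.0 °C): 19.6 × 2.06 × 18.3 = 739 J
q2 (melt at 0 °C): 19.6 × 333.0 = 6527 J
q3 (heat water 0.0→100.0 °C): 19.6 × 4.19 × 100.0 = 8212 J
q4 (vaporize at 100 °C): 19.6 × 2262.0 = 44335 J
q5 (heat steam 100.0→120.0 °C): 19.6 × 2.04 × 20.0 = 800 J
Total: 739 + 6527 + 8212 + 44335 + 800 = 60613 J = 60.6 kJ

q = 60.6 kJ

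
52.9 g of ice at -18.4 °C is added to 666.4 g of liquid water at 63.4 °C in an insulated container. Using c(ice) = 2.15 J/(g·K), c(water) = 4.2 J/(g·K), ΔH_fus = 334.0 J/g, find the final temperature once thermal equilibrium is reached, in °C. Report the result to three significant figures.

Heat to bring ice to 0 °C and melt it: q₁ = 52.9×2.15×18.4 + 52.9×334.0 = 19761 J
Heat the water can supply cooling to 0 °C: 666.4×4.2×63.4 = 177449 J > q₁, so all ice melts.
Energy balance: 666.4×4.2×(63.4 − T) = 19761 + 52.9×4.2×(T − 0)
2798.88(63.4 − T) = 19761 + 222.18 T
177449 − 19761 = 3021.06 T
T = 157688 / 3021.06 = 52.20 °C

T_f = 52.2 °C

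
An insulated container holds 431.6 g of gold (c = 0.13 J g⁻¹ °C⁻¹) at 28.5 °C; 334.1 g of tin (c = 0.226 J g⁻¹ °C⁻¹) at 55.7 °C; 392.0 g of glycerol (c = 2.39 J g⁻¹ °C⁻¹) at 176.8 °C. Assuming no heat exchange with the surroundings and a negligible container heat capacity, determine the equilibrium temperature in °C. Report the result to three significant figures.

Σ mᵢcᵢ(T − Tᵢ) = 0  ⇒  T = Σ mᵢcᵢTᵢ / Σ mᵢcᵢ
Σ mᵢcᵢ = 431.6×0.13 + 334.1×0.226 + 392.0×2.39 = 1068.4946
Σ mᵢcᵢTᵢ = 56.108×28.5 + 75.5066×55.7 + 936.88×176.8 = 171450
T = 171450 / 1068.4946 = 160.46 °C

T_f = 160 °C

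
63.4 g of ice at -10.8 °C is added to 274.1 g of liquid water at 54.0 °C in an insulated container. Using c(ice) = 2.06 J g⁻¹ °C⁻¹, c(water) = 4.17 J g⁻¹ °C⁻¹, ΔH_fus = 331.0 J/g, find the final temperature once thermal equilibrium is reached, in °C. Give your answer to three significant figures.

T_f = 27.9 °C

Heat to bring ice to 0 °C and melt it: q₁ = 63.4×2.06×10.8 + 63.4×331.0 = 22396 J
Heat the water can supply cooling to 0 °C: 274.1×4.17×54.0 = 61721.8 J > q₁, so all ice melts.
Energy balance: 274.1×4.17×(54.0 − T) = 22396 + 63.4×4.17×(T − 0)
1142.997(54.0 − T) = 22396 + 264.378 T
61721.8 − 22396 = 1407.375 T
T = 39325.8 / 1407.375 = 27.94 °C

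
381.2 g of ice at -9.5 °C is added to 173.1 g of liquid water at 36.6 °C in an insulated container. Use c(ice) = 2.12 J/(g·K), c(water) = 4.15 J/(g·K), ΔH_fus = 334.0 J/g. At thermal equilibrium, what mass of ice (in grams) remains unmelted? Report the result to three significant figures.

Heat to warm all ice to 0 °C: 381.2×2.12×9.5 = 7677.4 J
Heat released by water cooling to 0 °C: 173.1×4.15×36.6 = 26292 J
26292 J < 7677.4 + 381.2×334.0 = 134998.2 J, so not all ice melts; final T = 0 °C.
Heat left for melting: 26292 − 7677.4 = 18614.6 J
Mass melted = 18614.6 / 334.0 = 55.73 g
Ice remaining = 381.2 − 55.73 = 325.47 g

m_ice remaining = 325 g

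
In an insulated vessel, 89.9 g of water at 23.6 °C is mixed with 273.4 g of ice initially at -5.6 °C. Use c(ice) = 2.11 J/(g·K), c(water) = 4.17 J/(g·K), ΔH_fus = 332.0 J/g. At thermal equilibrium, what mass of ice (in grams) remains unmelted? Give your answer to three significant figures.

m_ice remaining = 256 g

Heat to warm all ice to 0 °C: 273.4×2.11×5.6 = 3230.5 J
Heat released by water cooling to 0 °C: 89.9×4.17×23.6 = 8847.2 J
8847.2 J < 3230.5 + 273.4×332.0 = 93999.3 J, so not all ice melts; final T = 0 °C.
Heat left for melting: 8847.2 − 3230.5 = 5616.7 J
Mass melted = 5616.7 / 332.0 = 16.92 g
Ice remaining = 273.4 − 16.92 = 256.48 g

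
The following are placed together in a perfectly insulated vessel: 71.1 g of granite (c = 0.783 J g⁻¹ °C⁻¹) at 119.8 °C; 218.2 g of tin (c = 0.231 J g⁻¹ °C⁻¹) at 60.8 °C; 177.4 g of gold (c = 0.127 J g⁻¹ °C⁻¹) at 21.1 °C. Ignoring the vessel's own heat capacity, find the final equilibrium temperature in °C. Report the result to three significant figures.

T_f = 79.4 °C

Σ mᵢcᵢ(T − Tᵢ) = 0  ⇒  T = Σ mᵢcᵢTᵢ / Σ mᵢcᵢ
Σ mᵢcᵢ = 71.1×0.783 + 218.2×0.231 + 177.4×0.127 = 128.6053
Σ mᵢcᵢTᵢ = 55.6713×119.8 + 50.4042×60.8 + 22.5298×21.1 = 10209
T = 10209 / 128.6053 = 79.38 °C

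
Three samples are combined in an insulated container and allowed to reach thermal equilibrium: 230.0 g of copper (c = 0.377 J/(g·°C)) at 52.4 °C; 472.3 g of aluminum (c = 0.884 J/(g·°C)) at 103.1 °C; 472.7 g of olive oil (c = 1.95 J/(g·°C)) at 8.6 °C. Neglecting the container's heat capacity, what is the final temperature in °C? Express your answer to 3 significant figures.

Σ mᵢcᵢ(T − Tᵢ) = 0  ⇒  T = Σ mᵢcᵢTᵢ / Σ mᵢcᵢ
Σ mᵢcᵢ = 230.0×0.377 + 472.3×0.884 + 472.7×1.95 = 1425.9882
Σ mᵢcᵢTᵢ = 86.71×52.4 + 417.5132×103.1 + 921.765×8.6 = 55516
T = 55516 / 1425.9882 = 38.93 °C

T_f = 38.9 °C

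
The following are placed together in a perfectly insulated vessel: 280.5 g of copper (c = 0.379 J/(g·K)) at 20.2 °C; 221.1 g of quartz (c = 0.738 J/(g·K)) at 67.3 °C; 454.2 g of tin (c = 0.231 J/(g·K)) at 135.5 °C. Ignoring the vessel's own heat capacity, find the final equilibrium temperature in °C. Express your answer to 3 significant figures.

T_f = 73.0 °C

Σ mᵢcᵢ(T − Tᵢ) = 0  ⇒  T = Σ mᵢcᵢTᵢ / Σ mᵢcᵢ
Σ mᵢcᵢ = 280.5×0.379 + 221.1×0.738 + 454.2×0.231 = 374.4015
Σ mᵢcᵢTᵢ = 106.3095×20.2 + 163.1718×67.3 + 104.9202×135.5 = 27346
T = 27346 / 374.4015 = 73.04 °C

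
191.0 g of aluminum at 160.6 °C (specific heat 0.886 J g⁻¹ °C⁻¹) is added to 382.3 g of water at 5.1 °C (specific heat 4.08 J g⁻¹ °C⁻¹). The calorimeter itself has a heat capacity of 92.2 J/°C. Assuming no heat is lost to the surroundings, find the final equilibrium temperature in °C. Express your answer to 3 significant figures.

Heat lost by aluminum = heat gained by water + calorimeter.
(191.0)(0.886)(160.6 − T) = [(382.3)(4.08) + 92.2](T − 5.1)
169.226 (160.6 − T) = 1651.984 (T − 5.1)
27178 − 169.226 T = 1651.984 T − 8425.1
35603.1 = 1821.210 T
T = 19.549 °C

T_f = 19.5 °C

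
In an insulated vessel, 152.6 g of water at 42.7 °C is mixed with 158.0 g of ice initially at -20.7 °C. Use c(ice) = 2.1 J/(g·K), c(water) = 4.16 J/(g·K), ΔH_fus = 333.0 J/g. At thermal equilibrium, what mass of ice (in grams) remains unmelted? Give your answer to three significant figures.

Heat to warm all ice to 0 °C: 158.0×2.1×20.7 = 6868.3 J
Heat released by water cooling to 0 °C: 152.6×4.16×42.7 = 27107 J
27107 J < 6868.3 + 158.0×333.0 = 59482.3 J, so not all ice melts; final T = 0 °C.
Heat left for melting: 27107 − 6868.3 = 20238.7 J
Mass melted = 20238.7 / 333.0 = 60.78 g
Ice remaining = 158.0 − 60.78 = 97.22 g

m_ice remaining = 97.2 g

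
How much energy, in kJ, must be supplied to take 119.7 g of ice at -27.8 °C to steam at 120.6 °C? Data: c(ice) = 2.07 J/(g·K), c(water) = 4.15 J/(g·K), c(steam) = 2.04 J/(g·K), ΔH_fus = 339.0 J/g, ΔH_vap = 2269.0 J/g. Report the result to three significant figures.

q = 374 kJ

q1 (heat ice -27.8→0.0 °C): 119.7 × 2.07 × 27.8 = 6888 J
q2 (melt at 0 °C): 119.7 × 339.0 = 40578 J
q3 (heat water 0.0→100.0 °C): 119.7 × 4.15 × 100.0 = 49676 J
q4 (vaporize at 100 °C): 119.7 × 2269.0 = 271599 J
q5 (heat steam 100.0→120.6 °C): 119.7 × 2.04 × 20.6 = 5030 J
Total: 6888 + 40578 + 49676 + 271599 + 5030 = 373771 J = 374 kJ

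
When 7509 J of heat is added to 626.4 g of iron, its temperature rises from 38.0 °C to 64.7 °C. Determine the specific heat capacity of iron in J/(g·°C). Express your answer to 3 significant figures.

c = 0.449 J/(g·°C)

c = q / (m ΔT) = 7509 / (626.4 × 26.7)
c = 7509 / 16724.88 = 0.449 J/(g·°C)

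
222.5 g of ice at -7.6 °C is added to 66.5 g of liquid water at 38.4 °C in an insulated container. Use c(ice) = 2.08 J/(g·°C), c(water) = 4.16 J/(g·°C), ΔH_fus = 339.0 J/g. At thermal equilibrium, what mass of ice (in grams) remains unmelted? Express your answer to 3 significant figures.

m_ice remaining = 202 g

Heat to warm all ice to 0 °C: 222.5×2.08×7.6 = 3517.3 J
Heat released by water cooling to 0 °C: 66.5×4.16×38.4 = 10623 J
10623 J < 3517.3 + 222.5×339.0 = 78944.8 J, so not all ice melts; final T = 0 °C.
Heat left for melting: 10623 − 3517.3 = 7105.7 J
Mass melted = 7105.7 / 339.0 = 20.96 g
Ice remaining = 222.5 − 20.96 = 201.54 g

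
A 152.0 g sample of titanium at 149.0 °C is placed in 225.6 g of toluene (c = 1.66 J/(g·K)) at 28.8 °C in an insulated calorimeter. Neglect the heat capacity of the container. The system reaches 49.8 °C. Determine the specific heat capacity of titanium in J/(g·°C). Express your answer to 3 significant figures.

c = 0.522 J/(g·°C)

q_gained = (225.6 × 1.66) × (49.8 − 28.8) = 7864 J
q_lost = 152.0 × c × (149.0 − 49.8) = 15078.4 c
Set equal: c = 7864 / 15078.4 = 0.522 J/(g·°C)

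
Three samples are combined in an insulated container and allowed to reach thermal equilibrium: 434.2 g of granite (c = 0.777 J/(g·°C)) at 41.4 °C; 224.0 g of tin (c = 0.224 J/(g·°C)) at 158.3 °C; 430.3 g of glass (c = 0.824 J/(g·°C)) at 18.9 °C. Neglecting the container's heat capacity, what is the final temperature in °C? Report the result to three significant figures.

Σ mᵢcᵢ(T − Tᵢ) = 0  ⇒  T = Σ mᵢcᵢTᵢ / Σ mᵢcᵢ
Σ mᵢcᵢ = 434.2×0.777 + 224.0×0.224 + 430.3×0.824 = 742.1166
Σ mᵢcᵢTᵢ = 337.3734×41.4 + 50.176×158.3 + 354.5672×18.9 = 28611
T = 28611 / 742.1166 = 38.55 °C

T_f = 38.6 °C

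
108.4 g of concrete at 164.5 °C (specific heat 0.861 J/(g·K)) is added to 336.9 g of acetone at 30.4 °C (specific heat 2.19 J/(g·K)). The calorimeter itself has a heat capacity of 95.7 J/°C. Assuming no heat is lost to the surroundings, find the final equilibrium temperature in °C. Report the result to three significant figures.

Heat lost by concrete = heat gained by acetone + calorimeter.
(108.4)(0.861)(164.5 − T) = [(336.9)(2.19) + 95.7](T − 30.4)
93.3324 (164.5 − T) = 833.511 (T − 30.4)
15353 − 93.3324 T = 833.511 T − 25339
40692 = 926.8434 T
T = 43.90 °C

T_f = 43.9 °C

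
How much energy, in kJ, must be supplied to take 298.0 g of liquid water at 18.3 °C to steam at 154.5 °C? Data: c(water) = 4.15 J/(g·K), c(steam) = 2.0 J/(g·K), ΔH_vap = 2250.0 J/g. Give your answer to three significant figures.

q1 (heat water 18.3→100.0 °C): 298.0 × 4.15 × 81.7 = 101038 J
q2 (vaporize at 100 °C): 298.0 × 2250.0 = 670500 J
q3 (heat steam 100.0→154.5 °C): 298.0 × 2.0 × 54.5 = 32482 J
Total: 101038 + 670500 + 32482 = 804020 J = 804 kJ

q = 804 kJ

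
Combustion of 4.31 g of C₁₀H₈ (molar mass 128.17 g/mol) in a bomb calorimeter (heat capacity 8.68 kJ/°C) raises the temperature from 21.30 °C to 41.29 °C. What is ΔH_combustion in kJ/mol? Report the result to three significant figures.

ΔT = 41.29 − 21.30 = 19.99 °C
q_cal = C_cal × ΔT = 8.68 × 19.99 = 173.5132 kJ
n = 4.31 / 128.17 = 0.03363 mol
q_rxn = −q_cal = -173.5132 kJ
ΔH = -173.5132 / 0.03363 = -5159 kJ/mol

ΔH = -5160 kJ/mol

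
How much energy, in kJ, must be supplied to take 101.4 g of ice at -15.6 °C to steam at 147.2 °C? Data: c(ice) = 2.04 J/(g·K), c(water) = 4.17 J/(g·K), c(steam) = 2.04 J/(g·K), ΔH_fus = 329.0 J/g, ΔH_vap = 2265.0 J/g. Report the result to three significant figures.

q1 (heat ice -15.6→0.0 °C): 101.4 × 2.04 × 15.6 = 3227 J
q2 (melt at 0 °C): 101.4 × 329.0 = 33361 J
q3 (heat water 0.0→100.0 °C): 101.4 × 4.17 × 100.0 = 42284 J
q4 (vaporize at 100 °C): 101.4 × 2265.0 = 229671 J
q5 (heat steam 100.0→147.2 °C): 101.4 × 2.04 × 47.2 = 9764 J
Total: 3227 + 33361 + 42284 + 229671 + 9764 = 318307 J = 318 kJ

q = 318 kJ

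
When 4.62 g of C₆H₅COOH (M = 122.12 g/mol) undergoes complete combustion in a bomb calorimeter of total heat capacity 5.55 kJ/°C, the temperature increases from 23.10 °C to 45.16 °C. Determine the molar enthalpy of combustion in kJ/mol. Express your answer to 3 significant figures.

ΔT = 45.16 − 23.10 = 22.06 °C
q_cal = C_cal × ΔT = 5.55 × 22.06 = 122.433 kJ
n = 4.62 / 122.12 = 0.03783 mol
q_rxn = −q_cal = -122.433 kJ
ΔH = -122.433 / 0.03783 = -3236 kJ/mol

ΔH = -3240 kJ/mol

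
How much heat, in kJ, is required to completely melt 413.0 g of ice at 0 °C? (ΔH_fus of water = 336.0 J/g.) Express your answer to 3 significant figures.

q = m × ΔH_fus = 413.0 × 336.0 = 138800 J = 139 kJ

q = 139 kJ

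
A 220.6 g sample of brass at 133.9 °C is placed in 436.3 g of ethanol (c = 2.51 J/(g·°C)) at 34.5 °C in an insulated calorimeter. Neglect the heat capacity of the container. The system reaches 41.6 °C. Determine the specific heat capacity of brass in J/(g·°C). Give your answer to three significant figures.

c = 0.382 J/(g·°C)

q_gained = (436.3 × 2.51) × (41.6 − 34.5) = 7775 J
q_lost = 220.6 × c × (133.9 − 41.6) = 20361.38 c
Set equal: c = 7775 / 20361.38 = 0.382 J/(g·°C)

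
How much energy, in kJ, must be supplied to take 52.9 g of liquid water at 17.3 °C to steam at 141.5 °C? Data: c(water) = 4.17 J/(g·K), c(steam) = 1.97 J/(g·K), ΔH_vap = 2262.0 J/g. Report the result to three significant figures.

q = 142 kJ

q1 (heat water 17.3→100.0 °C): 52.9 × 4.17 × 82.7 = 18243 J
q2 (vaporize at 100 °C): 52.9 × 2262.0 = 119660 J
q3 (heat steam 100.0→141.5 °C): 52.9 × 1.97 × 41.5 = 4325 J
Total: 18243 + 119660 + 4325 = 142228 J = 142 kJ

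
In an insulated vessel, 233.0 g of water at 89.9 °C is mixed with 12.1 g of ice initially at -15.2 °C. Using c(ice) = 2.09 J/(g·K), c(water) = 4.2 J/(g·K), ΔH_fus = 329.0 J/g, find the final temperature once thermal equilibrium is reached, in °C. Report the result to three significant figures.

T_f = 81.2 °C

Heat to bring ice to 0 °C and melt it: q₁ = 12.1×2.09×15.2 + 12.1×329.0 = 4365.3 J
Heat the water can supply cooling to 0 °C: 233.0×4.2×89.9 = 87976.1 J > q₁, so all ice melts.
Energy balance: 233.0×4.2×(89.9 − T) = 4365.3 + 12.1×4.2×(T − 0)
978.6(89.9 − T) = 4365.3 + 50.82 T
87976.1 − 4365.3 = 1029.42 T
T = 83610.8 / 1029.42 = 81.22 °C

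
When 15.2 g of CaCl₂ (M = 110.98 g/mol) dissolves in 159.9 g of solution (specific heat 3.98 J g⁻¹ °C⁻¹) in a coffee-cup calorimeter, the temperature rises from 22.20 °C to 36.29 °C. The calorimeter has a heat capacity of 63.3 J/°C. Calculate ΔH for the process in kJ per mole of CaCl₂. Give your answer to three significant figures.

ΔH = -72.0 kJ/mol

|ΔT| = |36.29 − 22.20| = 14.09 °C
|q_surr| = (159.9 × 3.98 + 63.3) × 14.09 = 699.702 × 14.09 = 9859 J
n(CaCl₂) = 15.2 / 110.98 = 0.1370 mol
Temperature rose, so q_rxn = −|q_surr| = -9.859 kJ
ΔH = q_rxn / n = -71.96 kJ/mol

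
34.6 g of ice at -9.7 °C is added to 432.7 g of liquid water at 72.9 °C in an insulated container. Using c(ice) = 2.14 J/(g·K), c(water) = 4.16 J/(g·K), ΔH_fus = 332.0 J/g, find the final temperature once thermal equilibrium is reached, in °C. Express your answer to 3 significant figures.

T_f = 61.2 °C

Heat to bring ice to 0 °C and melt it: q₁ = 34.6×2.14×9.7 + 34.6×332.0 = 12205 J
Heat the water can supply cooling to 0 °C: 432.7×4.16×72.9 = 131222 J > q₁, so all ice melts.
Energy balance: 432.7×4.16×(72.9 − T) = 12205 + 34.6×4.16×(T − 0)
1800.032(72.9 − T) = 12205 + 143.936 T
131222 − 12205 = 1943.968 T
T = 119017 / 1943.968 = 61.22 °C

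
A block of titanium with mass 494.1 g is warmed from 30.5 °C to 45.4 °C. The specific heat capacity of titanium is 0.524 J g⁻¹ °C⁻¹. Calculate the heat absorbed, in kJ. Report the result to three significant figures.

q = 3.86 kJ

q = m c ΔT = 494.1 × 0.524 × (45.4 − 30.5)
q = 494.1 × 0.524 × 14.9 = 3858 J = 3.86 kJ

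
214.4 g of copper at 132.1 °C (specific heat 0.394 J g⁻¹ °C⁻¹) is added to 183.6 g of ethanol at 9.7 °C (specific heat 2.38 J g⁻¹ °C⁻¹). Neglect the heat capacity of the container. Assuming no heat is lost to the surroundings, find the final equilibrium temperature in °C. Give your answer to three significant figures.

Heat lost by copper = heat gained by ethanol.
(214.4)(0.394)(132.1 − T) = (183.6)(2.38)(T − 9.7)
84.4736 (132.1 − T) = 436.968 (T − 9.7)
11159 − 84.4736 T = 436.968 T − 4238.6
15397.6 = 521.4416 T
T = 29.53 °C

T_f = 29.5 °C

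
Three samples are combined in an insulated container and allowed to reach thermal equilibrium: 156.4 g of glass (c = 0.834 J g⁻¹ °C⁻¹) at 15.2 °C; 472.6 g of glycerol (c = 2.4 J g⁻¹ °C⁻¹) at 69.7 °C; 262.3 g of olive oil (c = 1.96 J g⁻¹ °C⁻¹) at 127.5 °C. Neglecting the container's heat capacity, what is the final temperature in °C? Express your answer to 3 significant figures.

Σ mᵢcᵢ(T − Tᵢ) = 0  ⇒  T = Σ mᵢcᵢTᵢ / Σ mᵢcᵢ
Σ mᵢcᵢ = 156.4×0.834 + 472.6×2.4 + 262.3×1.96 = 1778.7856
Σ mᵢcᵢTᵢ = 130.4376×15.2 + 1134.24×69.7 + 514.108×127.5 = 146590
T = 146590 / 1778.7856 = 82.41 °C

T_f = 82.4 °C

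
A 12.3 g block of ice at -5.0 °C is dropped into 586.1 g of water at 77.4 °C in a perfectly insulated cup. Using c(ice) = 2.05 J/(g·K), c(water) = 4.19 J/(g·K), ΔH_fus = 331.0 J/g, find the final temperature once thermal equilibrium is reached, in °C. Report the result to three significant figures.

T_f = 74.1 °C

Heat to bring ice to 0 °C and melt it: q₁ = 12.3×2.05×5.0 + 12.3×331.0 = 4197.4 J
Heat the water can supply cooling to 0 °C: 586.1×4.19×77.4 = 190076 J > q₁, so all ice melts.
Energy balance: 586.1×4.19×(77.4 − T) = 4197.4 + 12.3×4.19×(T − 0)
2455.759(77.4 − T) = 4197.4 + 51.537 T
190076 − 4197.4 = 2507.296 T
T = 185878.6 / 2507.296 = 74.14 °C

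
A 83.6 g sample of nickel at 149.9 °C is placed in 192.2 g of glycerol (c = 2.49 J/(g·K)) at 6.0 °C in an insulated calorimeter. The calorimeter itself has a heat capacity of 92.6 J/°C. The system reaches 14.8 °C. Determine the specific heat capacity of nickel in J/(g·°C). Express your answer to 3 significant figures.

q_gained = (192.2 × 2.49 + 92.6) × (14.8 − 6.0) = 5026 J
q_lost = 83.6 × c × (149.9 − 14.8) = 11294.36 c
Set equal: c = 5026 / 11294.36 = 0.445 J/(g·°C)

c = 0.445 J/(g·°C)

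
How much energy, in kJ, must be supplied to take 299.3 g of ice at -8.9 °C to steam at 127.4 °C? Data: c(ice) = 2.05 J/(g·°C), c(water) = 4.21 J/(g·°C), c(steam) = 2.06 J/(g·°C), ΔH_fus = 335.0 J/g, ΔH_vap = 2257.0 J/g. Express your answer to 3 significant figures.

q1 (heat ice -8.9→0.0 °C): 299.3 × 2.05 × 8.9 = 5461 J
q2 (melt at 0 °C): 299.3 × 335.0 = 100266 J
q3 (heat water 0.0→100.0 °C): 299.3 × 4.21 × 100.0 = 126005 J
q4 (vaporize at 100 °C): 299.3 × 2257.0 = 675520 J
q5 (heat steam 100.0→127.4 °C): 299.3 × 2.06 × 27.4 = 16894 J
Total: 5461 + 100266 + 126005 + 675520 + 16894 = 924146 J = 924 kJ

q = 924 kJ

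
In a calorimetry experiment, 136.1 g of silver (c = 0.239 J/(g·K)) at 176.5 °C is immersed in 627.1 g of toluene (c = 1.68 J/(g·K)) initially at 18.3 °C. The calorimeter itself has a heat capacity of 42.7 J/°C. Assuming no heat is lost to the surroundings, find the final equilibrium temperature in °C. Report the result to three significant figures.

T_f = 22.9 °C

Heat lost by silver = heat gained by toluene + calorimeter.
(136.1)(0.239)(176.5 − T) = [(627.1)(1.68) + 42.7](T − 18.3)
32.5279 (176.5 − T) = 1096.228 (T − 18.3)
5741.2 − 32.5279 T = 1096.228 T − 20061
25802.2 = 1128.7559 T
T = 22.86 °C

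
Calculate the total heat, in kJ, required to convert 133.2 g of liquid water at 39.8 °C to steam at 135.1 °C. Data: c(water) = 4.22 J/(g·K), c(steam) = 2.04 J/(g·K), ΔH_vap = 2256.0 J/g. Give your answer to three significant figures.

q = 344 kJ

q1 (heat water 39.8→100.0 °C): 133.2 × 4.22 × 60.2 = 33839 J
q2 (vaporize at 100 °C): 133.2 × 2256.0 = 300499 J
q3 (heat steam 100.0→135.1 °C): 133.2 × 2.04 × 35.1 = 9538 J
Total: 33839 + 300499 + 9538 = 343876 J = 344 kJ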